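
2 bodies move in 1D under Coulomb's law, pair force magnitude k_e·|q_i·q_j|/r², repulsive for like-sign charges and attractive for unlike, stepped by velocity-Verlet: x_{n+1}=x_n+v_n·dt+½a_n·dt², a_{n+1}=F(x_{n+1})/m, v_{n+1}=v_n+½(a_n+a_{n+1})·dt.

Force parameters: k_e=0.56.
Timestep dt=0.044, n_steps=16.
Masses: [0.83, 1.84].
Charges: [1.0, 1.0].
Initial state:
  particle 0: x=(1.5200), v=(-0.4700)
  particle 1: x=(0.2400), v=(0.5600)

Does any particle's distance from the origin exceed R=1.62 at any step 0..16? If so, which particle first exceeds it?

no

step 0: x0=(1.5200) x1=(0.2400)
step 1: x0=(1.4997) x1=(0.2645)
step 2: x0=(1.4803) x1=(0.2885)
step 3: x0=(1.4618) x1=(0.3122)
step 4: x0=(1.4443) x1=(0.3354)
step 5: x0=(1.4278) x1=(0.3581)
step 6: x0=(1.4125) x1=(0.3804)
step 7: x0=(1.3984) x1=(0.4020)
step 8: x0=(1.3856) x1=(0.4231)
step 9: x0=(1.3743) x1=(0.4435)
step 10: x0=(1.3644) x1=(0.4633)
step 11: x0=(1.3562) x1=(0.4823)
step 12: x0=(1.3496) x1=(0.5006)
step 13: x0=(1.3449) x1=(0.5180)
step 14: x0=(1.3421) x1=(0.5346)
step 15: x0=(1.3413) x1=(0.5503)
step 16: x0=(1.3426) x1=(0.5650)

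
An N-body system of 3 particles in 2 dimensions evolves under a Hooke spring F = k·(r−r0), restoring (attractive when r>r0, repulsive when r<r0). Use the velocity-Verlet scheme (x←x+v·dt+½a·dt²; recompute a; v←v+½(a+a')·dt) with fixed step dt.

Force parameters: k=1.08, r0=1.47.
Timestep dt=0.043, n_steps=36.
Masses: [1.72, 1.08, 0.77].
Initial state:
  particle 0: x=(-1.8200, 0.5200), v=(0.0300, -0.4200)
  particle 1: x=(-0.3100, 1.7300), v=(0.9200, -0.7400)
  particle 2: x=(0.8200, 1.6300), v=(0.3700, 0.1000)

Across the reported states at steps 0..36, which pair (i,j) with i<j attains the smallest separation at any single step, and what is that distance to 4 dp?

pair (1,2), distance 0.7717

step 0: x0=(-1.8200, 0.5200) x1=(-0.3100, 1.7300) x2=(0.8200, 1.6300)
step 1: x0=(-1.8178, 0.5024) x1=(-0.2711, 1.6979) x2=(0.8347, 1.6336)
step 2: x0=(-1.8136, 0.4858) x1=(-0.2335, 1.6654) x2=(0.8469, 1.6356)
step 3: x0=(-1.8074, 0.4702) x1=(-0.1975, 1.6323) x2=(0.8568, 1.6362)
step 4: x0=(-1.7992, 0.4557) x1=(-0.1629, 1.5986) x2=(0.8643, 1.6353)
step 5: x0=(-1.7889, 0.4422) x1=(-0.1300, 1.5643) x2=(0.8695, 1.6329)
step 6: x0=(-1.7766, 0.4296) x1=(-0.0988, 1.5295) x2=(0.8726, 1.6290)
step 7: x0=(-1.7623, 0.4182) x1=(-0.0693, 1.4940) x2=(0.8735, 1.6238)
step 8: x0=(-1.7460, 0.4077) x1=(-0.0416, 1.4578) x2=(0.8723, 1.6172)
step 9: x0=(-1.7276, 0.3983) x1=(-0.0157, 1.4210) x2=(0.8693, 1.6093)
step 10: x0=(-1.7072, 0.3898) x1=(0.0084, 1.3834) x2=(0.8644, 1.6002)
step 11: x0=(-1.6849, 0.3824) x1=(0.0305, 1.3451) x2=(0.8577, 1.5899)
step 12: x0=(-1.6607, 0.3759) x1=(0.0508, 1.3060) x2=(0.8494, 1.5786)
step 13: x0=(-1.6346, 0.3703) x1=(0.0692, 1.2661) x2=(0.8396, 1.5663)
step 14: x0=(-1.6067, 0.3656) x1=(0.0858, 1.2255) x2=(0.8283, 1.5532)
step 15: x0=(-1.5771, 0.3617) x1=(0.1005, 1.1839) x2=(0.8157, 1.5394)
step 16: x0=(-1.5458, 0.3587) x1=(0.1135, 1.1415) x2=(0.8019, 1.5250)
step 17: x0=(-1.5129, 0.3565) x1=(0.1248, 1.0982) x2=(0.7869, 1.5101)
step 18: x0=(-1.4785, 0.3549) x1=(0.1344, 1.0539) x2=(0.7709, 1.4949)
step 19: x0=(-1.4428, 0.3541) x1=(0.1425, 1.0087) x2=(0.7540, 1.4794)
step 20: x0=(-1.4057, 0.3539) x1=(0.1491, 0.9626) x2=(0.7362, 1.4639)
step 21: x0=(-1.3675, 0.3543) x1=(0.1544, 0.9154) x2=(0.7176, 1.4485)
step 22: x0=(-1.3281, 0.3552) x1=(0.1585, 0.8673) x2=(0.6983, 1.4332)
step 23: x0=(-1.2879, 0.3567) x1=(0.1616, 0.8183) x2=(0.6783, 1.4182)
step 24: x0=(-1.2468, 0.3585) x1=(0.1637, 0.7682) x2=(0.6577, 1.4036)
step 25: x0=(-1.2049, 0.3608) x1=(0.1651, 0.7172) x2=(0.6366, 1.3895)
step 26: x0=(-1.1625, 0.3634) x1=(0.1659, 0.6652) x2=(0.6150, 1.3759)
step 27: x0=(-1.1196, 0.3663) x1=(0.1663, 0.6122) x2=(0.5930, 1.3630)
step 28: x0=(-1.0764, 0.3694) x1=(0.1664, 0.5584) x2=(0.5706, 1.3508)
step 29: x0=(-1.0330, 0.3728) x1=(0.1664, 0.5036) x2=(0.5479, 1.3394)
step 30: x0=(-0.9895, 0.3764) x1=(0.1665, 0.4480) x2=(0.5250, 1.3287)
step 31: x0=(-0.9461, 0.3802) x1=(0.1668, 0.3915) x2=(0.5018, 1.3188)
step 32: x0=(-0.9028, 0.3841) x1=(0.1674, 0.3342) x2=(0.4785, 1.3098)
step 33: x0=(-0.8598, 0.3882) x1=(0.1686, 0.2761) x2=(0.4552, 1.3015)
step 34: x0=(-0.8172, 0.3924) x1=(0.1703, 0.2172) x2=(0.4319, 1.2941)
step 35: x0=(-0.7751, 0.3967) x1=(0.1727, 0.1574) x2=(0.4086, 1.2875)
step 36: x0=(-0.7335, 0.4012) x1=(0.1759, 0.0969) x2=(0.3855, 1.2817)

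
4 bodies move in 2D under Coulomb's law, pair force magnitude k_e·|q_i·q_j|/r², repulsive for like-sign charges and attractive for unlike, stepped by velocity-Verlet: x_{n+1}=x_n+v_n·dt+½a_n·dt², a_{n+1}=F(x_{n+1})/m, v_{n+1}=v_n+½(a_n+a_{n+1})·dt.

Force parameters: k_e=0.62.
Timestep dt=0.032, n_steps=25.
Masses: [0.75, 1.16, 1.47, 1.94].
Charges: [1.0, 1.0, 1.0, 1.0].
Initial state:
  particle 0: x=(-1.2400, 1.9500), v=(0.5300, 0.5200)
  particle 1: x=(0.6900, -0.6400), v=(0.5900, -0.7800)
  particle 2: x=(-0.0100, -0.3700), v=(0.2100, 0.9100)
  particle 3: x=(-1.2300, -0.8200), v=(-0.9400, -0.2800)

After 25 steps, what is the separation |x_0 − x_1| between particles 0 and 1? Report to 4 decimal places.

4.3903

step 0: x0=(-1.2400, 1.9500) x1=(0.6900, -0.6400) x2=(-0.0100, -0.3700) x3=(-1.2300, -0.8200)
step 1: x0=(-1.2231, 1.9668) x1=(0.7094, -0.6651) x2=(-0.0035, -0.3407) x3=(-1.2602, -0.8290)
step 2: x0=(-1.2063, 1.9838) x1=(0.7298, -0.6907) x2=(0.0026, -0.3111) x3=(-1.2907, -0.8382)
step 3: x0=(-1.1896, 2.0012) x1=(0.7511, -0.7167) x2=(0.0084, -0.2812) x3=(-1.3214, -0.8474)
step 4: x0=(-1.1730, 2.0188) x1=(0.7732, -0.7430) x2=(0.0139, -0.2510) x3=(-1.3523, -0.8567)
step 5: x0=(-1.1565, 2.0367) x1=(0.7960, -0.7698) x2=(0.0191, -0.2204) x3=(-1.3834, -0.8662)
step 6: x0=(-1.1401, 2.0549) x1=(0.8194, -0.7969) x2=(0.0242, -0.1896) x3=(-1.4148, -0.8757)
step 7: x0=(-1.1237, 2.0733) x1=(0.8434, -0.8244) x2=(0.0291, -0.1585) x3=(-1.4463, -0.8854)
step 8: x0=(-1.1075, 2.0921) x1=(0.8679, -0.8523) x2=(0.0339, -0.1271) x3=(-1.4780, -0.8951)
step 9: x0=(-1.0914, 2.1110) x1=(0.8929, -0.8805) x2=(0.0385, -0.0955) x3=(-1.5098, -0.9050)
step 10: x0=(-1.0753, 2.1303) x1=(0.9183, -0.9089) x2=(0.0431, -0.0637) x3=(-1.5418, -0.9149)
step 11: x0=(-1.0593, 2.1498) x1=(0.9440, -0.9377) x2=(0.0477, -0.0316) x3=(-1.5740, -0.9249)
step 12: x0=(-1.0434, 2.1696) x1=(0.9701, -0.9668) x2=(0.0522, 0.0006) x3=(-1.6063, -0.9349)
step 13: x0=(-1.0276, 2.1897) x1=(0.9966, -0.9961) x2=(0.0566, 0.0330) x3=(-1.6387, -0.9451)
step 14: x0=(-1.0119, 2.2100) x1=(1.0233, -1.0256) x2=(0.0611, 0.0655) x3=(-1.6713, -0.9553)
step 15: x0=(-0.9963, 2.2305) x1=(1.0503, -1.0554) x2=(0.0655, 0.0982) x3=(-1.7040, -0.9656)
step 16: x0=(-0.9807, 2.2514) x1=(1.0775, -1.0854) x2=(0.0699, 0.1310) x3=(-1.7368, -0.9760)
step 17: x0=(-0.9652, 2.2725) x1=(1.1049, -1.1156) x2=(0.0744, 0.1639) x3=(-1.7697, -0.9864)
step 18: x0=(-0.9498, 2.2938) x1=(1.1326, -1.1460) x2=(0.0788, 0.1969) x3=(-1.8027, -0.9969)
step 19: x0=(-0.9345, 2.3154) x1=(1.1605, -1.1766) x2=(0.0833, 0.2300) x3=(-1.8358, -1.0074)
step 20: x0=(-0.9192, 2.3373) x1=(1.1885, -1.2073) x2=(0.0878, 0.2632) x3=(-1.8690, -1.0180)
step 21: x0=(-0.9040, 2.3594) x1=(1.2167, -1.2382) x2=(0.0923, 0.2965) x3=(-1.9023, -1.0287)
step 22: x0=(-0.8889, 2.3817) x1=(1.2451, -1.2693) x2=(0.0968, 0.3298) x3=(-1.9357, -1.0394)
step 23: x0=(-0.8739, 2.4043) x1=(1.2737, -1.3005) x2=(0.1014, 0.3632) x3=(-1.9692, -1.0502)
step 24: x0=(-0.8590, 2.4272) x1=(1.3023, -1.3318) x2=(0.1060, 0.3967) x3=(-2.0027, -1.0610)
step 25: x0=(-0.8441, 2.4503) x1=(1.3311, -1.3633) x2=(0.1106, 0.4301) x3=(-2.0364, -1.0719)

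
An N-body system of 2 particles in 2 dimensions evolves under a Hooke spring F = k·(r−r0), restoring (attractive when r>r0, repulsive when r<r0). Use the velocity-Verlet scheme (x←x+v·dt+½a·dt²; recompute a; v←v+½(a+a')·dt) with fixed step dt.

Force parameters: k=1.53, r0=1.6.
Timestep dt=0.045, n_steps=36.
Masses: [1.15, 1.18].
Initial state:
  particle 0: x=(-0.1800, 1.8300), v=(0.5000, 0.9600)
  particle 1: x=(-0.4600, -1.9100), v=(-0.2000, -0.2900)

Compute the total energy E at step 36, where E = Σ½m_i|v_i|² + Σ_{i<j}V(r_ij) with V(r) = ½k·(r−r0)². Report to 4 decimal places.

4.2881

step 0: x0=(-0.1800, 1.8300) x1=(-0.4600, -1.9100)
step 1: x0=(-0.1577, 1.8703) x1=(-0.4688, -1.9202)
step 2: x0=(-0.1359, 1.9047) x1=(-0.4771, -1.9247)
step 3: x0=(-0.1147, 1.9331) x1=(-0.4849, -1.9233)
step 4: x0=(-0.0940, 1.9554) x1=(-0.4921, -1.9160)
step 5: x0=(-0.0739, 1.9715) x1=(-0.4987, -1.9026)
step 6: x0=(-0.0546, 1.9815) x1=(-0.5047, -1.8833)
step 7: x0=(-0.0359, 1.9853) x1=(-0.5099, -1.8580)
step 8: x0=(-0.0180, 1.9831) x1=(-0.5145, -1.8268)
step 9: x0=(-0.0009, 1.9749) x1=(-0.5182, -1.7897)
step 10: x0=(0.0154, 1.9608) x1=(-0.5212, -1.7469)
step 11: x0=(0.0309, 1.9410) x1=(-0.5234, -1.6986)
step 12: x0=(0.0456, 1.9156) x1=(-0.5247, -1.6448)
step 13: x0=(0.0594, 1.8849) x1=(-0.5252, -1.5858)
step 14: x0=(0.0723, 1.8491) x1=(-0.5249, -1.5219)
step 15: x0=(0.0844, 1.8085) x1=(-0.5237, -1.4533)
step 16: x0=(0.0956, 1.7633) x1=(-0.5218, -1.3802)
step 17: x0=(0.1060, 1.7139) x1=(-0.5190, -1.3030)
step 18: x0=(0.1156, 1.6606) x1=(-0.5154, -1.2219)
step 19: x0=(0.1244, 1.6037) x1=(-0.5110, -1.1375)
step 20: x0=(0.1325, 1.5436) x1=(-0.5060, -1.0499)
step 21: x0=(0.1398, 1.4808) x1=(-0.5002, -0.9595)
step 22: x0=(0.1466, 1.4155) x1=(-0.4939, -0.8669)
step 23: x0=(0.1528, 1.3482) x1=(-0.4870, -0.7723)
step 24: x0=(0.1585, 1.2794) x1=(-0.4796, -0.6761)
step 25: x0=(0.1638, 1.2093) x1=(-0.4719, -0.5788)
step 26: x0=(0.1689, 1.1385) x1=(-0.4639, -0.4808)
step 27: x0=(0.1738, 1.0674) x1=(-0.4557, -0.3824)
step 28: x0=(0.1787, 0.9963) x1=(-0.4476, -0.2841)
step 29: x0=(0.1839, 0.9257) x1=(-0.4397, -0.1862)
step 30: x0=(0.1895, 0.8558) x1=(-0.4322, -0.0890)
step 31: x0=(0.1957, 0.7869) x1=(-0.4254, 0.0072)
step 32: x0=(0.2030, 0.7194) x1=(-0.4196, 0.1021)
step 33: x0=(0.2117, 0.6532) x1=(-0.4151, 0.1956)
step 34: x0=(0.2222, 0.5883) x1=(-0.4124, 0.2879)
step 35: x0=(0.2348, 0.5244) x1=(-0.4118, 0.3792)
step 36: x0=(0.2499, 0.4611) x1=(-0.4136, 0.4699)
step 0 velocities: v0=(0.5000, 0.9600) v1=(-0.2000, -0.2900)
step 0: KE=0.7469, PE=3.5377, E=4.2846
step 36 velocities: v0=(0.3639, -1.4071) v1=(-0.0673, 2.0169)
step 36: KE=3.6172, PE=0.6708, E=4.2881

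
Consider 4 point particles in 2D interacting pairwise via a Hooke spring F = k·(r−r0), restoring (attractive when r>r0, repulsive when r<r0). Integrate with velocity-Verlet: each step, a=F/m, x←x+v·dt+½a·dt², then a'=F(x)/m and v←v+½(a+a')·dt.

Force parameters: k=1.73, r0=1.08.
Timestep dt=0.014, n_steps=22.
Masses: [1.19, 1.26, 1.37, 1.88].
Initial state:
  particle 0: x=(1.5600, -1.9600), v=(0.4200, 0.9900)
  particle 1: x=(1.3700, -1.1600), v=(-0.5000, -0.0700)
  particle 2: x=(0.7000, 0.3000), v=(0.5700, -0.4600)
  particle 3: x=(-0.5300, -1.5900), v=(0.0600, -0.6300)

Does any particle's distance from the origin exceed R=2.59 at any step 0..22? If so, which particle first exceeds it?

step 0: x0=(1.5600, -1.9600) x1=(1.3700, -1.1600) x2=(0.7000, 0.3000) x3=(-0.5300, -1.5900)
step 1: x0=(1.5657, -1.9460) x1=(1.3628, -1.1609) x2=(0.7080, 0.2932) x3=(-0.5289, -1.5987)
step 2: x0=(1.5709, -1.9316) x1=(1.3554, -1.1617) x2=(0.7160, 0.2858) x3=(-0.5274, -1.6073)
step 3: x0=(1.5758, -1.9170) x1=(1.3476, -1.1623) x2=(0.7240, 0.2777) x3=(-0.5254, -1.6156)
step 4: x0=(1.5803, -1.9020) x1=(1.3396, -1.1628) x2=(0.7320, 0.2689) x3=(-0.5230, -1.6238)
step 5: x0=(1.5843, -1.8867) x1=(1.3313, -1.1631) x2=(0.7400, 0.2595) x3=(-0.5201, -1.6318)
step 6: x0=(1.5880, -1.8712) x1=(1.3226, -1.1633) x2=(0.7480, 0.2495) x3=(-0.5168, -1.6396)
step 7: x0=(1.5913, -1.8554) x1=(1.3137, -1.1634) x2=(0.7559, 0.2389) x3=(-0.5130, -1.6472)
step 8: x0=(1.5942, -1.8393) x1=(1.3045, -1.1633) x2=(0.7639, 0.2276) x3=(-0.5088, -1.6546)
step 9: x0=(1.5967, -1.8231) x1=(1.2950, -1.1631) x2=(0.7718, 0.2157) x3=(-0.5041, -1.6618)
step 10: x0=(1.5989, -1.8065) x1=(1.2852, -1.1627) x2=(0.7797, 0.2033) x3=(-0.4990, -1.6688)
step 11: x0=(1.6006, -1.7898) x1=(1.2752, -1.1623) x2=(0.7876, 0.1902) x3=(-0.4935, -1.6756)
step 12: x0=(1.6021, -1.7729) x1=(1.2648, -1.1617) x2=(0.7955, 0.1766) x3=(-0.4875, -1.6822)
step 13: x0=(1.6032, -1.7558) x1=(1.2542, -1.1610) x2=(0.8033, 0.1625) x3=(-0.4811, -1.6885)
step 14: x0=(1.6039, -1.7385) x1=(1.2434, -1.1602) x2=(0.8110, 0.1478) x3=(-0.4742, -1.6947)
step 15: x0=(1.6043, -1.7210) x1=(1.2322, -1.1592) x2=(0.8187, 0.1325) x3=(-0.4669, -1.7007)
step 16: x0=(1.6044, -1.7034) x1=(1.2208, -1.1582) x2=(0.8264, 0.1168) x3=(-0.4593, -1.7065)
step 17: x0=(1.6042, -1.6857) x1=(1.2092, -1.1571) x2=(0.8340, 0.1006) x3=(-0.4512, -1.7120)
step 18: x0=(1.6037, -1.6678) x1=(1.1972, -1.1559) x2=(0.8415, 0.0838) x3=(-0.4426, -1.7174)
step 19: x0=(1.6029, -1.6498) x1=(1.1851, -1.1545) x2=(0.8490, 0.0667) x3=(-0.4337, -1.7225)
step 20: x0=(1.6018, -1.6317) x1=(1.1726, -1.1532) x2=(0.8563, 0.0490) x3=(-0.4244, -1.7274)
step 21: x0=(1.6004, -1.6135) x1=(1.1600, -1.1517) x2=(0.8637, 0.0309) x3=(-0.4147, -1.7321)
step 22: x0=(1.5988, -1.5953) x1=(1.1471, -1.1502) x2=(0.8709, 0.0125) x3=(-0.4046, -1.7366)

no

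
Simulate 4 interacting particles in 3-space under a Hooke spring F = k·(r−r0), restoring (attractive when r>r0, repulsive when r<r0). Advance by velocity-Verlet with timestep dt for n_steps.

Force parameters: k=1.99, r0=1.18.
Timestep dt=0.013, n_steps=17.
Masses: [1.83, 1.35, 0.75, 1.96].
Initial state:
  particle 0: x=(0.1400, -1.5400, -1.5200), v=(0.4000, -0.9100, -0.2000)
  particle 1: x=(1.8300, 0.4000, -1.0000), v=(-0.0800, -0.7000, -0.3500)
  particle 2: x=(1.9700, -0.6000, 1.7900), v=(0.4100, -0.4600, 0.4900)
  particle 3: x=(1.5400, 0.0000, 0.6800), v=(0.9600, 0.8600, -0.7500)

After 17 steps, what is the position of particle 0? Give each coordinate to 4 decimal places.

step 0: x0=(0.1400, -1.5400, -1.5200) x1=(1.8300, 0.4000, -1.0000) x2=(1.9700, -0.6000, 1.7900) x3=(1.5400, 0.0000, 0.6800)
step 1: x0=(0.1455, -1.5516, -1.5222) x1=(1.8288, 0.3907, -1.0043) x2=(1.9750, -0.6060, 1.7954) x3=(1.5524, 0.0111, 0.6701)
step 2: x0=(0.1515, -1.5627, -1.5238) x1=(1.8275, 0.3809, -1.0081) x2=(1.9794, -0.6119, 1.7990) x3=(1.5647, 0.0221, 0.6599)
step 3: x0=(0.1581, -1.5733, -1.5245) x1=(1.8258, 0.3707, -1.0115) x2=(1.9831, -0.6179, 1.8008) x3=(1.5769, 0.0328, 0.6494)
step 4: x0=(0.1653, -1.5834, -1.5246) x1=(1.8240, 0.3600, -1.0143) x2=(1.9862, -0.6238, 1.8006) x3=(1.5889, 0.0435, 0.6386)
step 5: x0=(0.1730, -1.5930, -1.5240) x1=(1.8219, 0.3489, -1.0167) x2=(1.9887, -0.6298, 1.7985) x3=(1.6009, 0.0539, 0.6276)
step 6: x0=(0.1813, -1.6021, -1.5226) x1=(1.8197, 0.3374, -1.0186) x2=(1.9905, -0.6357, 1.7946) x3=(1.6126, 0.0642, 0.6162)
step 7: x0=(0.1902, -1.6106, -1.5205) x1=(1.8172, 0.3255, -1.0200) x2=(1.9917, -0.6416, 1.7888) x3=(1.6243, 0.0743, 0.6046)
step 8: x0=(0.1996, -1.6187, -1.5177) x1=(1.8145, 0.3131, -1.0210) x2=(1.9922, -0.6475, 1.7811) x3=(1.6358, 0.0842, 0.5927)
step 9: x0=(0.2095, -1.6263, -1.5142) x1=(1.8116, 0.3003, -1.0215) x2=(1.9921, -0.6534, 1.7715) x3=(1.6472, 0.0939, 0.5806)
step 10: x0=(0.2200, -1.6333, -1.5099) x1=(1.8085, 0.2871, -1.0215) x2=(1.9914, -0.6592, 1.7600) x3=(1.6585, 0.1034, 0.5682)
step 11: x0=(0.2311, -1.6399, -1.5050) x1=(1.8052, 0.2734, -1.0211) x2=(1.9900, -0.6651, 1.7467) x3=(1.6696, 0.1127, 0.5555)
step 12: x0=(0.2427, -1.6459, -1.4994) x1=(1.8017, 0.2594, -1.0202) x2=(1.9880, -0.6709, 1.7315) x3=(1.6806, 0.1218, 0.5426)
step 13: x0=(0.2548, -1.6515, -1.4931) x1=(1.7981, 0.2450, -1.0189) x2=(1.9854, -0.6767, 1.7144) x3=(1.6915, 0.1307, 0.5294)
step 14: x0=(0.2674, -1.6565, -1.4861) x1=(1.7942, 0.2302, -1.0171) x2=(1.9822, -0.6825, 1.6956) x3=(1.7022, 0.1394, 0.5160)
step 15: x0=(0.2806, -1.6610, -1.4785) x1=(1.7902, 0.2150, -1.0149) x2=(1.9784, -0.6883, 1.6750) x3=(1.7128, 0.1479, 0.5024)
step 16: x0=(0.2943, -1.6650, -1.4702) x1=(1.7860, 0.1994, -1.0124) x2=(1.9740, -0.6940, 1.6526) x3=(1.7232, 0.1561, 0.4886)
step 17: x0=(0.3085, -1.6685, -1.4612) x1=(1.7816, 0.1834, -1.0093) x2=(1.9690, -0.6998, 1.6284) x3=(1.7335, 0.1642, 0.4745)

(0.3085, -1.6685, -1.4612)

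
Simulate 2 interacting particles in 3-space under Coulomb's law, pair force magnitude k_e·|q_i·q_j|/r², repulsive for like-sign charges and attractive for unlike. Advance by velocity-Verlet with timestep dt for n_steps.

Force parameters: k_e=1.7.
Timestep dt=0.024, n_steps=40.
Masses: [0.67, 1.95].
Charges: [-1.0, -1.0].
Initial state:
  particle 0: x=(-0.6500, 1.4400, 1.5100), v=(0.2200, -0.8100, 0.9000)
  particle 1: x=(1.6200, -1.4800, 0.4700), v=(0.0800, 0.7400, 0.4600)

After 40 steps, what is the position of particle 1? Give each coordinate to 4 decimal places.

step 0: x0=(-0.6500, 1.4400, 1.5100) x1=(1.6200, -1.4800, 0.4700)
step 1: x0=(-0.6447, 1.4206, 1.5316) x1=(1.6219, -1.4623, 0.4810)
step 2: x0=(-0.6396, 1.4013, 1.5533) x1=(1.6239, -1.4445, 0.4921)
step 3: x0=(-0.6344, 1.3820, 1.5749) x1=(1.6259, -1.4268, 0.5031)
step 4: x0=(-0.6294, 1.3628, 1.5966) x1=(1.6278, -1.4092, 0.5141)
step 5: x0=(-0.6244, 1.3438, 1.6184) x1=(1.6299, -1.3915, 0.5251)
step 6: x0=(-0.6194, 1.3247, 1.6401) x1=(1.6319, -1.3739, 0.5361)
step 7: x0=(-0.6145, 1.3058, 1.6619) x1=(1.6340, -1.3563, 0.5470)
step 8: x0=(-0.6097, 1.2869, 1.6837) x1=(1.6360, -1.3388, 0.5580)
step 9: x0=(-0.6050, 1.2682, 1.7056) x1=(1.6381, -1.3212, 0.5690)
step 10: x0=(-0.6003, 1.2495, 1.7275) x1=(1.6403, -1.3037, 0.5799)
step 11: x0=(-0.5957, 1.2308, 1.7494) x1=(1.6424, -1.2863, 0.5908)
step 12: x0=(-0.5912, 1.2123, 1.7714) x1=(1.6446, -1.2688, 0.6017)
step 13: x0=(-0.5867, 1.1939, 1.7934) x1=(1.6468, -1.2514, 0.6126)
step 14: x0=(-0.5824, 1.1755, 1.8154) x1=(1.6490, -1.2340, 0.6235)
step 15: x0=(-0.5781, 1.1572, 1.8375) x1=(1.6513, -1.2166, 0.6344)
step 16: x0=(-0.5738, 1.1390, 1.8597) x1=(1.6536, -1.1993, 0.6452)
step 17: x0=(-0.5697, 1.1209, 1.8818) x1=(1.6559, -1.1820, 0.6561)
step 18: x0=(-0.5656, 1.1028, 1.9041) x1=(1.6582, -1.1647, 0.6669)
step 19: x0=(-0.5617, 1.0849, 1.9263) x1=(1.6606, -1.1475, 0.6777)
step 20: x0=(-0.5578, 1.0670, 1.9486) x1=(1.6630, -1.1302, 0.6885)
step 21: x0=(-0.5540, 1.0492, 1.9710) x1=(1.6654, -1.1130, 0.6993)
step 22: x0=(-0.5502, 1.0315, 1.9934) x1=(1.6679, -1.0959, 0.7101)
step 23: x0=(-0.5466, 1.0139, 2.0159) x1=(1.6704, -1.0787, 0.7208)
step 24: x0=(-0.5430, 0.9964, 2.0384) x1=(1.6729, -1.0616, 0.7315)
step 25: x0=(-0.5396, 0.9789, 2.0609) x1=(1.6754, -1.0446, 0.7422)
step 26: x0=(-0.5362, 0.9615, 2.0836) x1=(1.6780, -1.0275, 0.7529)
step 27: x0=(-0.5329, 0.9443, 2.1062) x1=(1.6806, -1.0105, 0.7636)
step 28: x0=(-0.5298, 0.9271, 2.1290) x1=(1.6832, -0.9935, 0.7743)
step 29: x0=(-0.5267, 0.9099, 2.1518) x1=(1.6859, -0.9765, 0.7849)
step 30: x0=(-0.5237, 0.8929, 2.1746) x1=(1.6886, -0.9596, 0.7955)
step 31: x0=(-0.5208, 0.8760, 2.1975) x1=(1.6914, -0.9427, 0.8061)
step 32: x0=(-0.5180, 0.8591, 2.2205) x1=(1.6941, -0.9258, 0.8166)
step 33: x0=(-0.5153, 0.8423, 2.2435) x1=(1.6970, -0.9090, 0.8272)
step 34: x0=(-0.5128, 0.8256, 2.2667) x1=(1.6998, -0.8922, 0.8377)
step 35: x0=(-0.5103, 0.8090, 2.2898) x1=(1.7027, -0.8754, 0.8482)
step 36: x0=(-0.5079, 0.7924, 2.3131) x1=(1.7056, -0.8586, 0.8587)
step 37: x0=(-0.5056, 0.7760, 2.3364) x1=(1.7086, -0.8419, 0.8691)
step 38: x0=(-0.5035, 0.7596, 2.3598) x1=(1.7116, -0.8252, 0.8796)
step 39: x0=(-0.5014, 0.7433, 2.3832) x1=(1.7146, -0.8085, 0.8900)
step 40: x0=(-0.4995, 0.7270, 2.4068) x1=(1.7177, -0.7918, 0.9003)

(1.7177, -0.7918, 0.9003)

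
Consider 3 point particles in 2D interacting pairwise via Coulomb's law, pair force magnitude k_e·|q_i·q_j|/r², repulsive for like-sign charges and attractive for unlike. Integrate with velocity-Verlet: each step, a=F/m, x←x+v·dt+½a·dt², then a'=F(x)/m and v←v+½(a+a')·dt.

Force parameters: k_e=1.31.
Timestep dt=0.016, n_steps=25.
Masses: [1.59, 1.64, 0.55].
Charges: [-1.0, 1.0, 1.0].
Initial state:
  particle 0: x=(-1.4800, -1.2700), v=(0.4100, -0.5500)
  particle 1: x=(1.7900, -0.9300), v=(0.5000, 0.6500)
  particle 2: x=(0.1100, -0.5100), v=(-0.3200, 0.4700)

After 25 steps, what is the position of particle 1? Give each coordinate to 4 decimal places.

(2.0026, -0.6749)

step 0: x0=(-1.4800, -1.2700) x1=(1.7900, -0.9300) x2=(0.1100, -0.5100)
step 1: x0=(-1.4734, -1.2788) x1=(1.7980, -0.9196) x2=(0.1047, -0.5025)
step 2: x0=(-1.4667, -1.2875) x1=(1.8061, -0.9092) x2=(0.0990, -0.4950)
step 3: x0=(-1.4600, -1.2963) x1=(1.8142, -0.8989) x2=(0.0930, -0.4876)
step 4: x0=(-1.4531, -1.3049) x1=(1.8224, -0.8885) x2=(0.0866, -0.4802)
step 5: x0=(-1.4462, -1.3136) x1=(1.8306, -0.8782) x2=(0.0798, -0.4729)
step 6: x0=(-1.4392, -1.3222) x1=(1.8388, -0.8679) x2=(0.0726, -0.4656)
step 7: x0=(-1.4321, -1.3308) x1=(1.8471, -0.8576) x2=(0.0651, -0.4584)
step 8: x0=(-1.4249, -1.3393) x1=(1.8554, -0.8474) x2=(0.0573, -0.4513)
step 9: x0=(-1.4177, -1.3478) x1=(1.8638, -0.8371) x2=(0.0491, -0.4442)
step 10: x0=(-1.4104, -1.3563) x1=(1.8722, -0.8269) x2=(0.0406, -0.4372)
step 11: x0=(-1.4030, -1.3647) x1=(1.8807, -0.8166) x2=(0.0317, -0.4303)
step 12: x0=(-1.3955, -1.3731) x1=(1.8892, -0.8064) x2=(0.0224, -0.4234)
step 13: x0=(-1.3880, -1.3814) x1=(1.8977, -0.7962) x2=(0.0129, -0.4166)
step 14: x0=(-1.3803, -1.3897) x1=(1.9063, -0.7861) x2=(0.0030, -0.4099)
step 15: x0=(-1.3726, -1.3979) x1=(1.9149, -0.7759) x2=(-0.0073, -0.4033)
step 16: x0=(-1.3648, -1.4061) x1=(1.9235, -0.7657) x2=(-0.0178, -0.3968)
step 17: x0=(-1.3569, -1.4143) x1=(1.9321, -0.7556) x2=(-0.0287, -0.3904)
step 18: x0=(-1.3490, -1.4224) x1=(1.9408, -0.7455) x2=(-0.0399, -0.3841)
step 19: x0=(-1.3410, -1.4304) x1=(1.9496, -0.7353) x2=(-0.0515, -0.3779)
step 20: x0=(-1.3329, -1.4384) x1=(1.9583, -0.7252) x2=(-0.0633, -0.3719)
step 21: x0=(-1.3247, -1.4463) x1=(1.9671, -0.7152) x2=(-0.0755, -0.3659)
step 22: x0=(-1.3164, -1.4542) x1=(1.9759, -0.7051) x2=(-0.0880, -0.3601)
step 23: x0=(-1.3081, -1.4621) x1=(1.9848, -0.6950) x2=(-0.1007, -0.3544)
step 24: x0=(-1.2997, -1.4698) x1=(1.9937, -0.6850) x2=(-0.1138, -0.3488)
step 25: x0=(-1.2912, -1.4776) x1=(2.0026, -0.6749) x2=(-0.1272, -0.3433)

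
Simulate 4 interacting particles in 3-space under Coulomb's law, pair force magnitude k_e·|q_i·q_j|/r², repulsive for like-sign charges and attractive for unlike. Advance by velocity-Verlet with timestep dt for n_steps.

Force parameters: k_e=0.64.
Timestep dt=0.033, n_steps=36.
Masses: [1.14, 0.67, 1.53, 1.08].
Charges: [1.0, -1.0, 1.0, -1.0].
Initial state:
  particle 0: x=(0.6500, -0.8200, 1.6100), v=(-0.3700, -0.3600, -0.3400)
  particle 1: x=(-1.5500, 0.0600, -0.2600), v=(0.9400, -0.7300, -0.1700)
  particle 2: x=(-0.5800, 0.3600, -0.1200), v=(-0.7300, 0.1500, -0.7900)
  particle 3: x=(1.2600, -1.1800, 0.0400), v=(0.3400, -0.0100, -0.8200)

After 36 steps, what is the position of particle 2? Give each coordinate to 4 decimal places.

step 0: x0=(0.6500, -0.8200, 1.6100) x1=(-1.5500, 0.0600, -0.2600) x2=(-0.5800, 0.3600, -0.1200) x3=(1.2600, -1.1800, 0.0400)
step 1: x0=(0.6378, -0.8319, 1.5987) x1=(-1.5185, 0.0361, -0.2655) x2=(-0.6043, 0.3649, -0.1461) x3=(1.2712, -1.1803, 0.0130)
step 2: x0=(0.6257, -0.8439, 1.5873) x1=(-1.4860, 0.0125, -0.2708) x2=(-0.6290, 0.3696, -0.1724) x3=(1.2822, -1.1805, -0.0137)
step 3: x0=(0.6137, -0.8560, 1.5756) x1=(-1.4525, -0.0106, -0.2760) x2=(-0.6542, 0.3741, -0.1987) x3=(1.2932, -1.1806, -0.0403)
step 4: x0=(0.6018, -0.8681, 1.5639) x1=(-1.4178, -0.0331, -0.2809) x2=(-0.6798, 0.3783, -0.2251) x3=(1.3041, -1.1807, -0.0667)
step 5: x0=(0.5899, -0.8802, 1.5520) x1=(-1.3818, -0.0549, -0.2857) x2=(-0.7060, 0.3822, -0.2516) x3=(1.3149, -1.1806, -0.0929)
step 6: x0=(0.5781, -0.8925, 1.5399) x1=(-1.3445, -0.0759, -0.2903) x2=(-0.7328, 0.3858, -0.2782) x3=(1.3256, -1.1806, -0.1190)
step 7: x0=(0.5663, -0.9047, 1.5277) x1=(-1.3058, -0.0957, -0.2948) x2=(-0.7602, 0.3888, -0.3049) x3=(1.3362, -1.1804, -0.1448)
step 8: x0=(0.5546, -0.9171, 1.5154) x1=(-1.2657, -0.1143, -0.2993) x2=(-0.7881, 0.3913, -0.3316) x3=(1.3468, -1.1802, -0.1706)
step 9: x0=(0.5430, -0.9294, 1.5029) x1=(-1.2242, -0.1313, -0.3037) x2=(-0.8168, 0.3931, -0.3582) x3=(1.3573, -1.1800, -0.1961)
step 10: x0=(0.5314, -0.9418, 1.4902) x1=(-1.1812, -0.1464, -0.3083) x2=(-0.8460, 0.3941, -0.3849) x3=(1.3677, -1.1797, -0.2215)
step 11: x0=(0.5199, -0.9543, 1.4774) x1=(-1.1369, -0.1594, -0.3131) x2=(-0.8758, 0.3941, -0.4114) x3=(1.3780, -1.1794, -0.2467)
step 12: x0=(0.5084, -0.9668, 1.4644) x1=(-1.0915, -0.1700, -0.3181) x2=(-0.9060, 0.3931, -0.4378) x3=(1.3883, -1.1790, -0.2718)
step 13: x0=(0.4970, -0.9793, 1.4513) x1=(-1.0453, -0.1779, -0.3237) x2=(-0.9367, 0.3909, -0.4640) x3=(1.3985, -1.1786, -0.2968)
step 14: x0=(0.4857, -0.9918, 1.4381) x1=(-0.9986, -0.1830, -0.3298) x2=(-0.9675, 0.3875, -0.4899) x3=(1.4086, -1.1782, -0.3216)
step 15: x0=(0.4744, -1.0043, 1.4246) x1=(-0.9517, -0.1853, -0.3366) x2=(-0.9984, 0.3829, -0.5156) x3=(1.4187, -1.1777, -0.3462)
step 16: x0=(0.4631, -1.0169, 1.4111) x1=(-0.9052, -0.1848, -0.3441) x2=(-1.0292, 0.3770, -0.5408) x3=(1.4288, -1.1773, -0.3707)
step 17: x0=(0.4519, -1.0294, 1.3973) x1=(-0.8592, -0.1817, -0.3524) x2=(-1.0597, 0.3700, -0.5657) x3=(1.4388, -1.1768, -0.3951)
step 18: x0=(0.4408, -1.0420, 1.3835) x1=(-0.8141, -0.1763, -0.3615) x2=(-1.0899, 0.3620, -0.5903) x3=(1.4487, -1.1763, -0.4194)
step 19: x0=(0.4297, -1.0546, 1.3694) x1=(-0.7702, -0.1687, -0.3712) x2=(-1.1195, 0.3530, -0.6145) x3=(1.4586, -1.1758, -0.4435)
step 20: x0=(0.4186, -1.0672, 1.3552) x1=(-0.7275, -0.1595, -0.3817) x2=(-1.1486, 0.3433, -0.6383) x3=(1.4685, -1.1753, -0.4676)
step 21: x0=(0.4076, -1.0798, 1.3408) x1=(-0.6861, -0.1487, -0.3928) x2=(-1.1772, 0.3329, -0.6619) x3=(1.4784, -1.1748, -0.4915)
step 22: x0=(0.3966, -1.0923, 1.3263) x1=(-0.6460, -0.1367, -0.4044) x2=(-1.2052, 0.3220, -0.6852) x3=(1.4882, -1.1744, -0.5153)
step 23: x0=(0.3857, -1.1049, 1.3116) x1=(-0.6073, -0.1237, -0.4164) x2=(-1.2326, 0.3107, -0.7082) x3=(1.4980, -1.1739, -0.5389)
step 24: x0=(0.3748, -1.1174, 1.2968) x1=(-0.5698, -0.1098, -0.4289) x2=(-1.2595, 0.2989, -0.7311) x3=(1.5078, -1.1734, -0.5625)
step 25: x0=(0.3640, -1.1299, 1.2818) x1=(-0.5336, -0.0953, -0.4416) x2=(-1.2859, 0.2869, -0.7537) x3=(1.5175, -1.1730, -0.5860)
step 26: x0=(0.3533, -1.1424, 1.2666) x1=(-0.4985, -0.0803, -0.4547) x2=(-1.3118, 0.2747, -0.7762) x3=(1.5272, -1.1726, -0.6093)
step 27: x0=(0.3425, -1.1549, 1.2513) x1=(-0.4645, -0.0648, -0.4679) x2=(-1.3372, 0.2622, -0.7986) x3=(1.5369, -1.1722, -0.6326)
step 28: x0=(0.3319, -1.1673, 1.2358) x1=(-0.4315, -0.0490, -0.4813) x2=(-1.3622, 0.2496, -0.8208) x3=(1.5466, -1.1719, -0.6557)
step 29: x0=(0.3213, -1.1797, 1.2201) x1=(-0.3995, -0.0329, -0.4949) x2=(-1.3869, 0.2369, -0.8429) x3=(1.5563, -1.1716, -0.6788)
step 30: x0=(0.3108, -1.1921, 1.2044) x1=(-0.3684, -0.0166, -0.5085) x2=(-1.4111, 0.2241, -0.8650) x3=(1.5659, -1.1713, -0.7018)
step 31: x0=(0.3003, -1.2044, 1.1884) x1=(-0.3382, -0.0001, -0.5222) x2=(-1.4350, 0.2112, -0.8869) x3=(1.5756, -1.1710, -0.7247)
step 32: x0=(0.2899, -1.2167, 1.1723) x1=(-0.3088, 0.0164, -0.5360) x2=(-1.4586, 0.1983, -0.9088) x3=(1.5852, -1.1708, -0.7475)
step 33: x0=(0.2796, -1.2289, 1.1561) x1=(-0.2802, 0.0331, -0.5498) x2=(-1.4819, 0.1853, -0.9306) x3=(1.5948, -1.1707, -0.7702)
step 34: x0=(0.2693, -1.2411, 1.1397) x1=(-0.2523, 0.0498, -0.5636) x2=(-1.5050, 0.1723, -0.9523) x3=(1.6044, -1.1706, -0.7928)
step 35: x0=(0.2591, -1.2533, 1.1231) x1=(-0.2251, 0.0666, -0.5773) x2=(-1.5277, 0.1593, -0.9740) x3=(1.6140, -1.1705, -0.8154)
step 36: x0=(0.2490, -1.2654, 1.1064) x1=(-0.1985, 0.0834, -0.5911) x2=(-1.5503, 0.1463, -0.9957) x3=(1.6236, -1.1705, -0.8378)

(-1.5503, 0.1463, -0.9957)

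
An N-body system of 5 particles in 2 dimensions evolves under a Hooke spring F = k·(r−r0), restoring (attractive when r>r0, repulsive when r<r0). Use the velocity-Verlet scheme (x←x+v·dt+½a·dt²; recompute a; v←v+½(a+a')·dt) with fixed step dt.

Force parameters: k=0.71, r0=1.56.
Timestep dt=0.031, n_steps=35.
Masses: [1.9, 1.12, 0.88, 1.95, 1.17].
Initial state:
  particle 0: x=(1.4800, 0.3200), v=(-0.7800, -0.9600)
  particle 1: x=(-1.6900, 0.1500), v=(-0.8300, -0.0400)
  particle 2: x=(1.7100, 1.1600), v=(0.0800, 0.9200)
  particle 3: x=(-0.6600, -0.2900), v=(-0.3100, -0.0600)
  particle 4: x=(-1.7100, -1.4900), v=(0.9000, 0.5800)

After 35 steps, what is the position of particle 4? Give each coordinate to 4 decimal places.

step 0: x0=(1.4800, 0.3200) x1=(-1.6900, 0.1500) x2=(1.7100, 1.1600) x3=(-0.6600, -0.2900) x4=(-1.7100, -1.4900)
step 1: x0=(1.4551, 0.2899) x1=(-1.7148, 0.1490) x2=(1.7106, 1.1877) x3=(-0.6692, -0.2918) x4=(-1.6809, -1.4712)
step 2: x0=(1.4286, 0.2591) x1=(-1.7376, 0.1484) x2=(1.7073, 1.2135) x3=(-0.6778, -0.2933) x4=(-1.6495, -1.4508)
step 3: x0=(1.4007, 0.2277) x1=(-1.7586, 0.1484) x2=(1.7001, 1.2375) x3=(-0.6856, -0.2945) x4=(-1.6159, -1.4288)
step 4: x0=(1.3714, 0.1958) x1=(-1.7775, 0.1488) x2=(1.6890, 1.2595) x3=(-0.6926, -0.2955) x4=(-1.5802, -1.4054)
step 5: x0=(1.3406, 0.1633) x1=(-1.7945, 0.1497) x2=(1.6741, 1.2795) x3=(-0.6990, -0.2963) x4=(-1.5424, -1.3805)
step 6: x0=(1.3086, 0.1304) x1=(-1.8096, 0.1510) x2=(1.6554, 1.2974) x3=(-0.7046, -0.2967) x4=(-1.5026, -1.3543)
step 7: x0=(1.2753, 0.0970) x1=(-1.8227, 0.1529) x2=(1.6328, 1.3133) x3=(-0.7095, -0.2968) x4=(-1.4609, -1.3268)
step 8: x0=(1.2407, 0.0632) x1=(-1.8339, 0.1553) x2=(1.6064, 1.3270) x3=(-0.7138, -0.2967) x4=(-1.4173, -1.2981)
step 9: x0=(1.2050, 0.0292) x1=(-1.8432, 0.1581) x2=(1.5764, 1.3386) x3=(-0.7173, -0.2961) x4=(-1.3721, -1.2683)
step 10: x0=(1.1681, -0.0052) x1=(-1.8505, 0.1615) x2=(1.5427, 1.3481) x3=(-0.7201, -0.2953) x4=(-1.3253, -1.2374)
step 11: x0=(1.1302, -0.0398) x1=(-1.8561, 0.1653) x2=(1.5054, 1.3554) x3=(-0.7223, -0.2941) x4=(-1.2769, -1.2056)
step 12: x0=(1.0913, -0.0746) x1=(-1.8598, 0.1696) x2=(1.4647, 1.3605) x3=(-0.7238, -0.2925) x4=(-1.2272, -1.1729)
step 13: x0=(1.0514, -0.1095) x1=(-1.8617, 0.1743) x2=(1.4207, 1.3634) x3=(-0.7247, -0.2905) x4=(-1.1761, -1.1394)
step 14: x0=(1.0107, -0.1445) x1=(-1.8619, 0.1795) x2=(1.3733, 1.3643) x3=(-0.7250, -0.2881) x4=(-1.1239, -1.1052)
step 15: x0=(0.9692, -0.1797) x1=(-1.8605, 0.1851) x2=(1.3229, 1.3631) x3=(-0.7247, -0.2853) x4=(-1.0705, -1.0704)
step 16: x0=(0.9270, -0.2148) x1=(-1.8574, 0.1911) x2=(1.2694, 1.3598) x3=(-0.7239, -0.2821) x4=(-1.0162, -1.0351)
step 17: x0=(0.8841, -0.2500) x1=(-1.8527, 0.1974) x2=(1.2132, 1.3544) x3=(-0.7226, -0.2785) x4=(-0.9611, -0.9993)
step 18: x0=(0.8407, -0.2851) x1=(-1.8466, 0.2042) x2=(1.1542, 1.3472) x3=(-0.7208, -0.2745) x4=(-0.9051, -0.9633)
step 19: x0=(0.7967, -0.3201) x1=(-1.8390, 0.2113) x2=(1.0926, 1.3380) x3=(-0.7186, -0.2699) x4=(-0.8486, -0.9270)
step 20: x0=(0.7523, -0.3550) x1=(-1.8301, 0.2186) x2=(1.0287, 1.3271) x3=(-0.7159, -0.2650) x4=(-0.7914, -0.8906)
step 21: x0=(0.7075, -0.3898) x1=(-1.8199, 0.2263) x2=(0.9626, 1.3144) x3=(-0.7130, -0.2595) x4=(-0.7338, -0.8541)
step 22: x0=(0.6624, -0.4245) x1=(-1.8084, 0.2343) x2=(0.8945, 1.3000) x3=(-0.7098, -0.2536) x4=(-0.6758, -0.8177)
step 23: x0=(0.6171, -0.4590) x1=(-1.7959, 0.2425) x2=(0.8244, 1.2841) x3=(-0.7064, -0.2472) x4=(-0.6174, -0.7813)
step 24: x0=(0.5717, -0.4933) x1=(-1.7822, 0.2509) x2=(0.7527, 1.2668) x3=(-0.7028, -0.2404) x4=(-0.5588, -0.7452)
step 25: x0=(0.5262, -0.5275) x1=(-1.7676, 0.2595) x2=(0.6795, 1.2481) x3=(-0.6992, -0.2331) x4=(-0.5000, -0.7092)
step 26: x0=(0.4807, -0.5614) x1=(-1.7520, 0.2682) x2=(0.6050, 1.2281) x3=(-0.6957, -0.2254) x4=(-0.4411, -0.6735)
step 27: x0=(0.4352, -0.5952) x1=(-1.7356, 0.2771) x2=(0.5293, 1.2071) x3=(-0.6921, -0.2173) x4=(-0.3821, -0.6380)
step 28: x0=(0.3899, -0.6288) x1=(-1.7185, 0.2861) x2=(0.4527, 1.1851) x3=(-0.6888, -0.2089) x4=(-0.3230, -0.6028)
step 29: x0=(0.3448, -0.6622) x1=(-1.7007, 0.2951) x2=(0.3752, 1.1622) x3=(-0.6856, -0.2001) x4=(-0.2640, -0.5677)
step 30: x0=(0.3000, -0.6956) x1=(-1.6822, 0.3043) x2=(0.2971, 1.1386) x3=(-0.6826, -0.1910) x4=(-0.2052, -0.5328)
step 31: x0=(0.2554, -0.7290) x1=(-1.6633, 0.3135) x2=(0.2185, 1.1144) x3=(-0.6799, -0.1818) x4=(-0.1464, -0.4978)
step 32: x0=(0.2111, -0.7624) x1=(-1.6439, 0.3226) x2=(0.1395, 1.0898) x3=(-0.6775, -0.1723) x4=(-0.0878, -0.4628)
step 33: x0=(0.1671, -0.7960) x1=(-1.6242, 0.3318) x2=(0.0602, 1.0649) x3=(-0.6754, -0.1627) x4=(-0.0293, -0.4274)
step 34: x0=(0.1232, -0.8299) x1=(-1.6041, 0.3410) x2=(-0.0191, 1.0397) x3=(-0.6736, -0.1530) x4=(0.0292, -0.3916)
step 35: x0=(0.0794, -0.8641) x1=(-1.5839, 0.3501) x2=(-0.0985, 1.0145) x3=(-0.6720, -0.1432) x4=(0.0879, -0.3553)

(0.0879, -0.3553)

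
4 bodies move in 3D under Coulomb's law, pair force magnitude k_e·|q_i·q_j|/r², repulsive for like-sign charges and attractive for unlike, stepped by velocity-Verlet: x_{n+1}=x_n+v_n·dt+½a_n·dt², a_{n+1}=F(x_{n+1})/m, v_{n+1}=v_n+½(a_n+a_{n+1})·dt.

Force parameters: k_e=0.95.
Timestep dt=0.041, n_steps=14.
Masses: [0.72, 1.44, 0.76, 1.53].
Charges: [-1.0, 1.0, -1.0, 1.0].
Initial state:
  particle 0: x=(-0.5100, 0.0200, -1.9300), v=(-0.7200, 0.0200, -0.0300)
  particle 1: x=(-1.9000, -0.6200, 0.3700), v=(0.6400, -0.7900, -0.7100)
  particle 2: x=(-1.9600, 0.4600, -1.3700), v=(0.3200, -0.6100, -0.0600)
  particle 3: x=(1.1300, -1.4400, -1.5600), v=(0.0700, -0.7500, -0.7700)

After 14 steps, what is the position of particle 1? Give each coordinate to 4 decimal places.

(-1.5343, -1.0501, -0.0702)

step 0: x0=(-0.5100, 0.0200, -1.9300) x1=(-1.9000, -0.6200, 0.3700) x2=(-1.9600, 0.4600, -1.3700) x3=(1.1300, -1.4400, -1.5600)
step 1: x0=(-0.5390, 0.0205, -1.9312) x1=(-1.8738, -0.6523, 0.3407) x2=(-1.9472, 0.4349, -1.3721) x3=(1.1328, -1.4707, -1.5916)
step 2: x0=(-0.5671, 0.0205, -1.9324) x1=(-1.8475, -0.6844, 0.3112) x2=(-1.9349, 0.4097, -1.3735) x3=(1.1354, -1.5012, -1.6233)
step 3: x0=(-0.5942, 0.0198, -1.9337) x1=(-1.8213, -0.7163, 0.2813) x2=(-1.9234, 0.3844, -1.3741) x3=(1.1379, -1.5315, -1.6550)
step 4: x0=(-0.6202, 0.0185, -1.9350) x1=(-1.7951, -0.7479, 0.2511) x2=(-1.9125, 0.3589, -1.3740) x3=(1.1403, -1.5617, -1.6868)
step 5: x0=(-0.6451, 0.0166, -1.9364) x1=(-1.7689, -0.7794, 0.2205) x2=(-1.9023, 0.3332, -1.3730) x3=(1.1425, -1.5918, -1.7187)
step 6: x0=(-0.6689, 0.0141, -1.9380) x1=(-1.7427, -0.8106, 0.1897) x2=(-1.8929, 0.3074, -1.3712) x3=(1.1445, -1.6217, -1.7506)
step 7: x0=(-0.6916, 0.0110, -1.9396) x1=(-1.7165, -0.8415, 0.1585) x2=(-1.8843, 0.2814, -1.3685) x3=(1.1465, -1.6515, -1.7825)
step 8: x0=(-0.7130, 0.0073, -1.9415) x1=(-1.6904, -0.8722, 0.1269) x2=(-1.8765, 0.2553, -1.3648) x3=(1.1483, -1.6811, -1.8145)
step 9: x0=(-0.7333, 0.0030, -1.9436) x1=(-1.6642, -0.9026, 0.0950) x2=(-1.8696, 0.2289, -1.3602) x3=(1.1500, -1.7106, -1.8465)
step 10: x0=(-0.7522, -0.0019, -1.9460) x1=(-1.6381, -0.9328, 0.0627) x2=(-1.8636, 0.2022, -1.3545) x3=(1.1516, -1.7400, -1.8786)
step 11: x0=(-0.7699, -0.0074, -1.9486) x1=(-1.6121, -0.9626, 0.0300) x2=(-1.8585, 0.1753, -1.3478) x3=(1.1530, -1.7693, -1.9108)
step 12: x0=(-0.7863, -0.0135, -1.9516) x1=(-1.5861, -0.9921, -0.0030) x2=(-1.8543, 0.1481, -1.3400) x3=(1.1544, -1.7984, -1.9429)
step 13: x0=(-0.8013, -0.0201, -1.9550) x1=(-1.5602, -1.0213, -0.0364) x2=(-1.8511, 0.1205, -1.3310) x3=(1.1556, -1.8274, -1.9751)
step 14: x0=(-0.8150, -0.0274, -1.9587) x1=(-1.5343, -1.0501, -0.0702) x2=(-1.8488, 0.0926, -1.3209) x3=(1.1568, -1.8562, -2.0073)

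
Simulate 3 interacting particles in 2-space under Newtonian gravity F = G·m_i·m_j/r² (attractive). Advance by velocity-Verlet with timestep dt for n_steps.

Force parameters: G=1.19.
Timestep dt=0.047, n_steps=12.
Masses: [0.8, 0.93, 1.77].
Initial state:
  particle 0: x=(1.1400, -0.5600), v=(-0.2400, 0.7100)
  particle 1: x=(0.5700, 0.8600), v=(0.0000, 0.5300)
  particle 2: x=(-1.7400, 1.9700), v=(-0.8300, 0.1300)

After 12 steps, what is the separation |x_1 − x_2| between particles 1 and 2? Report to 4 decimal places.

2.8790

step 0: x0=(1.1400, -0.5600) x1=(0.5700, 0.8600) x2=(-1.7400, 1.9700)
step 1: x0=(1.1284, -0.5260) x1=(0.5698, 0.8846) x2=(-1.7788, 1.9760)
step 2: x0=(1.1162, -0.4909) x1=(0.5694, 0.9087) x2=(-1.8171, 1.9817)
step 3: x0=(1.1033, -0.4545) x1=(0.5687, 0.9322) x2=(-1.8551, 1.9872)
step 4: x0=(1.0898, -0.4169) x1=(0.5677, 0.9551) x2=(-1.8925, 1.9925)
step 5: x0=(1.0757, -0.3781) x1=(0.5664, 0.9773) x2=(-1.9296, 1.9975)
step 6: x0=(1.0609, -0.3379) x1=(0.5649, 0.9989) x2=(-1.9662, 2.0024)
step 7: x0=(1.0454, -0.2965) x1=(0.5632, 1.0196) x2=(-2.0024, 2.0070)
step 8: x0=(1.0292, -0.2536) x1=(0.5613, 1.0396) x2=(-2.0382, 2.0114)
step 9: x0=(1.0124, -0.2094) x1=(0.5592, 1.0588) x2=(-2.0736, 2.0156)
step 10: x0=(0.9948, -0.1637) x1=(0.5569, 1.0771) x2=(-2.1086, 2.0196)
step 11: x0=(0.9765, -0.1165) x1=(0.5545, 1.0944) x2=(-2.1432, 2.0235)
step 12: x0=(0.9574, -0.0677) x1=(0.5520, 1.1107) x2=(-2.1773, 2.0271)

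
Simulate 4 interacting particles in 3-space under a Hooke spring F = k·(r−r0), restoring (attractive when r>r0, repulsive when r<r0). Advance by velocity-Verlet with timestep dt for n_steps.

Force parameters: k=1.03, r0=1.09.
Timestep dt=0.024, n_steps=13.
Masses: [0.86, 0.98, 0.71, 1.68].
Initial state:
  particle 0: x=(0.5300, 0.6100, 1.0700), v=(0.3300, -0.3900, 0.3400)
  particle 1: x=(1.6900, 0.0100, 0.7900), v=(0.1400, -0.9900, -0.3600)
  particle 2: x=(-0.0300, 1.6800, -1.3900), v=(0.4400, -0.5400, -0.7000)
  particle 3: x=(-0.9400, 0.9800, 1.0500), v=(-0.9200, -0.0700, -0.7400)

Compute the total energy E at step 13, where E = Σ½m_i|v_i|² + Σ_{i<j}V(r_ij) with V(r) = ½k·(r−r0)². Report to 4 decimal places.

step 0: x0=(0.5300, 0.6100, 1.0700) x1=(1.6900, 0.0100, 0.7900) x2=(-0.0300, 1.6800, -1.3900) x3=(-0.9400, 0.9800, 1.0500)
step 1: x0=(0.5377, 0.6009, 1.0776) x1=(1.6925, -0.0132, 0.7810) x2=(-0.0190, 1.6661, -1.4050) x3=(-0.9616, 0.9783, 1.0320)
step 2: x0=(0.5451, 0.5922, 1.0842) x1=(1.6931, -0.0353, 0.7712) x2=(-0.0073, 1.6505, -1.4163) x3=(-0.9823, 0.9764, 1.0133)
step 3: x0=(0.5520, 0.5839, 1.0896) x1=(1.6919, -0.0563, 0.7607) x2=(0.0051, 1.6330, -1.4239) x3=(-1.0021, 0.9745, 0.9942)
step 4: x0=(0.5585, 0.5761, 1.0939) x1=(1.6890, -0.0761, 0.7494) x2=(0.0183, 1.6137, -1.4278) x3=(-1.0208, 0.9724, 0.9745)
step 5: x0=(0.5646, 0.5687, 1.0971) x1=(1.6841, -0.0948, 0.7374) x2=(0.0321, 1.5926, -1.4280) x3=(-1.0386, 0.9701, 0.9542)
step 6: x0=(0.5702, 0.5618, 1.0992) x1=(1.6775, -0.1123, 0.7247) x2=(0.0466, 1.5698, -1.4245) x3=(-1.0553, 0.9677, 0.9334)
step 7: x0=(0.5754, 0.5553, 1.1001) x1=(1.6690, -0.1287, 0.7112) x2=(0.0617, 1.5452, -1.4175) x3=(-1.0710, 0.9652, 0.9121)
step 8: x0=(0.5801, 0.5492, 1.0999) x1=(1.6587, -0.1439, 0.6970) x2=(0.0774, 1.5190, -1.4068) x3=(-1.0856, 0.9625, 0.8903)
step 9: x0=(0.5843, 0.5435, 1.0985) x1=(1.6467, -0.1579, 0.6820) x2=(0.0936, 1.4911, -1.3927) x3=(-1.0992, 0.9595, 0.8680)
step 10: x0=(0.5879, 0.5383, 1.0960) x1=(1.6328, -0.1708, 0.6664) x2=(0.1104, 1.4615, -1.3750) x3=(-1.1116, 0.9564, 0.8452)
step 11: x0=(0.5911, 0.5334, 1.0923) x1=(1.6172, -0.1825, 0.6502) x2=(0.1275, 1.4304, -1.3540) x3=(-1.1230, 0.9531, 0.8220)
step 12: x0=(0.5938, 0.5289, 1.0875) x1=(1.5999, -0.1932, 0.6332) x2=(0.1452, 1.3978, -1.3297) x3=(-1.1333, 0.9496, 0.7983)
step 13: x0=(0.5959, 0.5248, 1.0816) x1=(1.5808, -0.2027, 0.6156) x2=(0.1631, 1.3637, -1.3021) x3=(-1.1425, 0.9458, 0.7742)
step 0 velocities: v0=(0.3300, -0.3900, 0.3400) v1=(0.1400, -0.9900, -0.3600) v2=(0.4400, -0.5400, -0.7000) v3=(-0.9200, -0.0700, -0.7400)
step 0: KE=2.2366, PE=6.7708, E=9.0074
step 13 velocities: v0=(0.0770, -0.1629, -0.2676) v1=(-0.8284, -0.3730, -0.7448) v2=(0.7560, -1.4504, 1.2123) v3=(-0.3591, -0.1614, -1.0127)
step 13: KE=3.1840, PE=5.8226, E=9.0066

9.0066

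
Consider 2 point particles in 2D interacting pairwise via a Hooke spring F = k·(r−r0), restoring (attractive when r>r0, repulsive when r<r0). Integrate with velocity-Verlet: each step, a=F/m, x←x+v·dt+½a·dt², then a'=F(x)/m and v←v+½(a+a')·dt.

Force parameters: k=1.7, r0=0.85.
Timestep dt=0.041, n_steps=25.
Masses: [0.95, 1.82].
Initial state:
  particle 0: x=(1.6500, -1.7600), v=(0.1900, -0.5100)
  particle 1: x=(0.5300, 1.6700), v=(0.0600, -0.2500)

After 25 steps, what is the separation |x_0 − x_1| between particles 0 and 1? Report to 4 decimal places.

step 0: x0=(1.6500, -1.7600) x1=(0.5300, 1.6700)
step 1: x0=(1.6565, -1.7770) x1=(0.5331, 1.6577)
step 2: x0=(1.6604, -1.7860) x1=(0.5376, 1.6413)
step 3: x0=(1.6618, -1.7872) x1=(0.5434, 1.6207)
step 4: x0=(1.6605, -1.7806) x1=(0.5506, 1.5961)
step 5: x0=(1.6568, -1.7662) x1=(0.5591, 1.5674)
step 6: x0=(1.6505, -1.7442) x1=(0.5689, 1.5348)
step 7: x0=(1.6418, -1.7148) x1=(0.5800, 1.4983)
step 8: x0=(1.6306, -1.6782) x1=(0.5923, 1.4580)
step 9: x0=(1.6172, -1.6346) x1=(0.6059, 1.4140)
step 10: x0=(1.6015, -1.5842) x1=(0.6206, 1.3666)
step 11: x0=(1.5837, -1.5273) x1=(0.6364, 1.3157)
step 12: x0=(1.5639, -1.4644) x1=(0.6533, 1.2617)
step 13: x0=(1.5421, -1.3956) x1=(0.6712, 1.2047)
step 14: x0=(1.5185, -1.3215) x1=(0.6900, 1.1448)
step 15: x0=(1.4932, -1.2424) x1=(0.7097, 1.0823)
step 16: x0=(1.4664, -1.1587) x1=(0.7303, 1.0175)
step 17: x0=(1.4382, -1.0708) x1=(0.7515, 0.9505)
step 18: x0=(1.4087, -0.9794) x1=(0.7734, 0.8816)
step 19: x0=(1.3782, -0.8847) x1=(0.7959, 0.8110)
step 20: x0=(1.3467, -0.7873) x1=(0.8188, 0.7390)
step 21: x0=(1.3145, -0.6878) x1=(0.8422, 0.6659)
step 22: x0=(1.2817, -0.5866) x1=(0.8658, 0.5919)
step 23: x0=(1.2485, -0.4843) x1=(0.8897, 0.5173)
step 24: x0=(1.2151, -0.3814) x1=(0.9136, 0.4425)
step 25: x0=(1.1817, -0.2784) x1=(0.9376, 0.3675)

0.6905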